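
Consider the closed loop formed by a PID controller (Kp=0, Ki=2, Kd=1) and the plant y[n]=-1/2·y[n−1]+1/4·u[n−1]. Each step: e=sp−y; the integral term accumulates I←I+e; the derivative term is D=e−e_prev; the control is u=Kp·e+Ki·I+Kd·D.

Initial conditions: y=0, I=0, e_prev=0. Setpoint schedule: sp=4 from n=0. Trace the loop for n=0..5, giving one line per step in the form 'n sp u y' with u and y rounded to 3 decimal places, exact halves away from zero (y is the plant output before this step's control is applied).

0 4 12.000 0.000
1 4 7.000 3.000
2 4 20.250 0.250
3 4 10.938 4.938
4 4 27.766 0.266
5 4 10.934 6.809

(exact arithmetic carried between steps; '≈' marks a value shown rounded to 6 d.p. or computed from one; I and e_prev carry over from the previous line; the table rounds u and y to 3 d.p., halves away from zero)
n=0: y=0, sp=4, e=sp−y=4; I=4, D=e−e_prev=4; u=0·4+2·4+1·4=12; next y=-1/2·0+1/4·12=3
n=1: y=3, sp=4, e=sp−y=1; I=5, D=e−e_prev=-3; u=0·1+2·5+1·(-3)=7; next y=-1/2·3+1/4·7=0.25
n=2: y=0.25, sp=4, e=sp−y=3.75; I=8.75, D=e−e_prev=2.75; u=0·3.75+2·8.75+1·2.75=20.25; next y=-1/2·0.25+1/4·20.25=4.9375
n=3: y=4.9375, sp=4, e=sp−y=-0.9375; I=7.8125, D=e−e_prev=-4.6875; u=0·(-0.9375)+2·7.8125+1·(-4.6875)=10.9375; next y=-1/2·4.9375+1/4·10.9375=0.265625
n=4: y=0.265625, sp=4, e=sp−y=3.734375; I=11.546875, D=e−e_prev=4.671875; u=0·3.734375+2·11.546875+1·4.671875=27.765625; next y=-1/2·0.265625+1/4·27.765625≈6.808594
n=5: y≈6.808594, sp=4, e=sp−y≈-2.808594; I≈8.738281, D=e−e_prev≈-6.542969; u=0·(-2.808594)+2·8.738281+1·(-6.542969)≈10.933594; next y=-1/2·6.808594+1/4·10.933594≈-0.670898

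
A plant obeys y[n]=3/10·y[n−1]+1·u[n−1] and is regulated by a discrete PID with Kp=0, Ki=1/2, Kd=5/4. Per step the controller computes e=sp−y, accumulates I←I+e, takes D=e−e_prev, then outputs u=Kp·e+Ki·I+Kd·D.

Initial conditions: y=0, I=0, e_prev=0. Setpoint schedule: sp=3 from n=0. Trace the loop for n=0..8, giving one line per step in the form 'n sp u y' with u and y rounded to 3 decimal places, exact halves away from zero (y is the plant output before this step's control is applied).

0 3 5.250 0.000
1 3 -6.188 5.250
2 3 16.509 -4.613
3 3 -26.554 15.126
4 3 57.054 -22.017
5 3 -103.680 50.449
6 3 206.419 -88.546
7 3 -391.253 179.855
8 3 760.836 -337.297

(exact arithmetic carried between steps; '≈' marks a value shown rounded to 6 d.p. or computed from one; I and e_prev carry over from the previous line; the table rounds u and y to 3 d.p., halves away from zero)
n=0: y=0, sp=3, e=sp−y=3; I=3, D=e−e_prev=3; u=0·3+1/2·3+5/4·3=5.25; next y=3/10·0+1·5.25=5.25
n=1: y=5.25, sp=3, e=sp−y=-2.25; I=0.75, D=e−e_prev=-5.25; u=0·(-2.25)+1/2·0.75+5/4·(-5.25)=-6.1875; next y=3/10·5.25+1·(-6.1875)=-4.6125
n=2: y=-4.6125, sp=3, e=sp−y=7.6125; I=8.3625, D=e−e_prev=9.8625; u=0·7.6125+1/2·8.3625+5/4·9.8625=16.509375; next y=3/10·(-4.6125)+1·16.509375=15.125625
n=3: y=15.125625, sp=3, e=sp−y=-12.125625; I=-3.763125, D=e−e_prev=-19.738125; u=0·(-12.125625)+1/2·(-3.763125)+5/4·(-19.738125)≈-26.554219; next y=3/10·15.125625+1·(-26.554219)≈-22.016531
n=4: y≈-22.016531, sp=3, e=sp−y≈25.016531; I≈21.253406, D=e−e_prev≈37.142156; u=0·25.016531+1/2·21.253406+5/4·37.142156≈57.054398; next y=3/10·(-22.016531)+1·57.054398≈50.449439
n=5: y≈50.449439, sp=3, e=sp−y≈-47.449439; I≈-26.196033, D=e−e_prev≈-72.465970; u=0·(-47.449439)+1/2·(-26.196033)+5/4·(-72.465970)≈-103.680479; next y=3/10·50.449439+1·(-103.680479)≈-88.545648
n=6: y≈-88.545648, sp=3, e=sp−y≈91.545648; I≈65.349615, D=e−e_prev≈138.995087; u=0·91.545648+1/2·65.349615+5/4·138.995087≈206.418666; next y=3/10·(-88.545648)+1·206.418666≈179.854971
n=7: y≈179.854971, sp=3, e=sp−y≈-176.854971; I≈-111.505357, D=e−e_prev≈-268.400619; u=0·(-176.854971)+1/2·(-111.505357)+5/4·(-268.400619)≈-391.253452; next y=3/10·179.854971+1·(-391.253452)≈-337.296961
n=8: y≈-337.296961, sp=3, e=sp−y≈340.296961; I≈228.791604, D=e−e_prev≈517.151932; u=0·340.296961+1/2·228.791604+5/4·517.151932≈760.835717; next y=3/10·(-337.296961)+1·760.835717≈659.646629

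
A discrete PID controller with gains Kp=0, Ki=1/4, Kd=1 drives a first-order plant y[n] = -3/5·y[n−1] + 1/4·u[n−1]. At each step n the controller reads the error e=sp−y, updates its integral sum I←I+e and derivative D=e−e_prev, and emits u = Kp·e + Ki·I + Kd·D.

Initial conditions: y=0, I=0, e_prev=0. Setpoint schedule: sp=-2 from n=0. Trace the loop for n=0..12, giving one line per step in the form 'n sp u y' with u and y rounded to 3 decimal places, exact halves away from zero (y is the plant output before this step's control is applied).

0 -2 -2.500 0.000
1 -2 -0.219 -0.625
2 -2 -2.369 0.320
3 -2 -0.623 -0.784
4 -2 -3.406 0.315
5 -2 -1.191 -1.040
6 -2 -4.495 0.327
7 -2 -1.652 -1.320
8 -2 -5.591 0.379
9 -2 -1.983 -1.625
10 -2 -6.711 0.479
11 -2 -2.170 -1.965
12 -2 -7.876 0.637

(exact arithmetic carried between steps; '≈' marks a value shown rounded to 6 d.p. or computed from one; I and e_prev carry over from the previous line; the table rounds u and y to 3 d.p., halves away from zero)
n=0: y=0, sp=-2, e=sp−y=-2; I=-2, D=e−e_prev=-2; u=0·(-2)+1/4·(-2)+1·(-2)=-2.5; next y=-3/5·0+1/4·(-2.5)=-0.625
n=1: y=-0.625, sp=-2, e=sp−y=-1.375; I=-3.375, D=e−e_prev=0.625; u=0·(-1.375)+1/4·(-3.375)+1·0.625=-0.21875; next y=-3/5·(-0.625)+1/4·(-0.21875)≈0.320313
n=2: y≈0.320313, sp=-2, e=sp−y≈-2.320313; I≈-5.695313, D=e−e_prev≈-0.945313; u=0·(-2.320313)+1/4·(-5.695313)+1·(-0.945313)≈-2.369141; next y=-3/5·0.320313+1/4·(-2.369141)≈-0.784473
n=3: y≈-0.784473, sp=-2, e=sp−y≈-1.215527; I≈-6.910840, D=e−e_prev≈1.104785; u=0·(-1.215527)+1/4·(-6.910840)+1·1.104785≈-0.622925; next y=-3/5·(-0.784473)+1/4·(-0.622925)≈0.314952
n=4: y≈0.314952, sp=-2, e=sp−y≈-2.314952; I≈-9.225792, D=e−e_prev≈-1.099425; u=0·(-2.314952)+1/4·(-9.225792)+1·(-1.099425)≈-3.405873; next y=-3/5·0.314952+1/4·(-3.405873)≈-1.040440
n=5: y≈-1.040440, sp=-2, e=sp−y≈-0.959560; I≈-10.185353, D=e−e_prev≈1.355392; u=0·(-0.959560)+1/4·(-10.185353)+1·1.355392≈-1.190946; next y=-3/5·(-1.040440)+1/4·(-1.190946)≈0.326527
n=6: y≈0.326527, sp=-2, e=sp−y≈-2.326527; I≈-12.511880, D=e−e_prev≈-1.366967; u=0·(-2.326527)+1/4·(-12.511880)+1·(-1.366967)≈-4.494937; next y=-3/5·0.326527+1/4·(-4.494937)≈-1.319651
n=7: y≈-1.319651, sp=-2, e=sp−y≈-0.680349; I≈-13.192229, D=e−e_prev≈1.646178; u=0·(-0.680349)+1/4·(-13.192229)+1·1.646178≈-1.651879; next y=-3/5·(-1.319651)+1/4·(-1.651879)≈0.378821
n=8: y≈0.378821, sp=-2, e=sp−y≈-2.378821; I≈-15.571050, D=e−e_prev≈-1.698471; u=0·(-2.378821)+1/4·(-15.571050)+1·(-1.698471)≈-5.591234; next y=-3/5·0.378821+1/4·(-5.591234)≈-1.625101
n=9: y≈-1.625101, sp=-2, e=sp−y≈-0.374899; I≈-15.945949, D=e−e_prev≈2.003921; u=0·(-0.374899)+1/4·(-15.945949)+1·2.003921≈-1.982566; next y=-3/5·(-1.625101)+1/4·(-1.982566)≈0.479419
n=10: y≈0.479419, sp=-2, e=sp−y≈-2.479419; I≈-18.425368, D=e−e_prev≈-2.104520; u=0·(-2.479419)+1/4·(-18.425368)+1·(-2.104520)≈-6.710862; next y=-3/5·0.479419+1/4·(-6.710862)≈-1.965367
n=11: y≈-1.965367, sp=-2, e=sp−y≈-0.034633; I≈-18.460001, D=e−e_prev≈2.444786; u=0·(-0.034633)+1/4·(-18.460001)+1·2.444786≈-2.170215; next y=-3/5·(-1.965367)+1/4·(-2.170215)≈0.636666
n=12: y≈0.636666, sp=-2, e=sp−y≈-2.636666; I≈-21.096668, D=e−e_prev≈-2.602033; u=0·(-2.636666)+1/4·(-21.096668)+1·(-2.602033)≈-7.876200; next y=-3/5·0.636666+1/4·(-7.876200)≈-2.351050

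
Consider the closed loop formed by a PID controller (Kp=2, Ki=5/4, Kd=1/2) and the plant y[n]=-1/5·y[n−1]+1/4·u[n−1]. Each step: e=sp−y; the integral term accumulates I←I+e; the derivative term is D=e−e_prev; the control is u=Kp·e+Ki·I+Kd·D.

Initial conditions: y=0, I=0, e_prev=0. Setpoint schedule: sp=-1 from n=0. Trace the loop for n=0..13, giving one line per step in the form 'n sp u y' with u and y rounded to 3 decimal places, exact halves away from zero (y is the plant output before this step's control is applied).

0 -1 -3.750 0.000
1 -1 -0.984 -0.938
2 -1 -4.827 -0.059
3 -1 -1.303 -1.195
4 -1 -5.784 -0.087
5 -1 -1.339 -1.429
6 -1 -6.648 -0.049
7 -1 -1.135 -1.652
8 -1 -7.492 0.047
9 -1 -0.717 -1.882
10 -1 -8.377 0.197
11 -1 -0.093 -2.134
12 -1 -9.355 0.403
13 -1 0.745 -2.420

(exact arithmetic carried between steps; '≈' marks a value shown rounded to 6 d.p. or computed from one; I and e_prev carry over from the previous line; the table rounds u and y to 3 d.p., halves away from zero)
n=0: y=0, sp=-1, e=sp−y=-1; I=-1, D=e−e_prev=-1; u=2·(-1)+5/4·(-1)+1/2·(-1)=-3.75; next y=-1/5·0+1/4·(-3.75)=-0.9375
n=1: y=-0.9375, sp=-1, e=sp−y=-0.0625; I=-1.0625, D=e−e_prev=0.9375; u=2·(-0.0625)+5/4·(-1.0625)+1/2·0.9375=-0.984375; next y=-1/5·(-0.9375)+1/4·(-0.984375)≈-0.058594
n=2: y≈-0.058594, sp=-1, e=sp−y≈-0.941406; I≈-2.003906, D=e−e_prev≈-0.878906; u=2·(-0.941406)+5/4·(-2.003906)+1/2·(-0.878906)≈-4.827148; next y=-1/5·(-0.058594)+1/4·(-4.827148)≈-1.195068
n=3: y≈-1.195068, sp=-1, e=sp−y≈0.195068; I≈-1.808838, D=e−e_prev≈1.136475; u=2·0.195068+5/4·(-1.808838)+1/2·1.136475≈-1.302673; next y=-1/5·(-1.195068)+1/4·(-1.302673)≈-0.086655
n=4: y≈-0.086655, sp=-1, e=sp−y≈-0.913345; I≈-2.722183, D=e−e_prev≈-1.108414; u=2·(-0.913345)+5/4·(-2.722183)+1/2·(-1.108414)≈-5.783627; next y=-1/5·(-0.086655)+1/4·(-5.783627)≈-1.428576
n=5: y≈-1.428576, sp=-1, e=sp−y≈0.428576; I≈-2.293608, D=e−e_prev≈1.341921; u=2·0.428576+5/4·(-2.293608)+1/2·1.341921≈-1.338897; next y=-1/5·(-1.428576)+1/4·(-1.338897)≈-0.049009
n=6: y≈-0.049009, sp=-1, e=sp−y≈-0.950991; I≈-3.244598, D=e−e_prev≈-1.379566; u=2·(-0.950991)+5/4·(-3.244598)+1/2·(-1.379566)≈-6.647513; next y=-1/5·(-0.049009)+1/4·(-6.647513)≈-1.652076
n=7: y≈-1.652076, sp=-1, e=sp−y≈0.652076; I≈-2.592522, D=e−e_prev≈1.603067; u=2·0.652076+5/4·(-2.592522)+1/2·1.603067≈-1.134966; next y=-1/5·(-1.652076)+1/4·(-1.134966)≈0.046674
n=8: y≈0.046674, sp=-1, e=sp−y≈-1.046674; I≈-3.639196, D=e−e_prev≈-1.698750; u=2·(-1.046674)+5/4·(-3.639196)+1/2·(-1.698750)≈-7.491717; next y=-1/5·0.046674+1/4·(-7.491717)≈-1.882264
n=9: y≈-1.882264, sp=-1, e=sp−y≈0.882264; I≈-2.756932, D=e−e_prev≈1.928938; u=2·0.882264+5/4·(-2.756932)+1/2·1.928938≈-0.717168; next y=-1/5·(-1.882264)+1/4·(-0.717168)≈0.197161
n=10: y≈0.197161, sp=-1, e=sp−y≈-1.197161; I≈-3.954093, D=e−e_prev≈-2.079425; u=2·(-1.197161)+5/4·(-3.954093)+1/2·(-2.079425)≈-8.376650; next y=-1/5·0.197161+1/4·(-8.376650)≈-2.133595
n=11: y≈-2.133595, sp=-1, e=sp−y≈1.133595; I≈-2.820498, D=e−e_prev≈2.330755; u=2·1.133595+5/4·(-2.820498)+1/2·2.330755≈-0.093055; next y=-1/5·(-2.133595)+1/4·(-0.093055)≈0.403455
n=12: y≈0.403455, sp=-1, e=sp−y≈-1.403455; I≈-4.223953, D=e−e_prev≈-2.537050; u=2·(-1.403455)+5/4·(-4.223953)+1/2·(-2.537050)≈-9.355376; next y=-1/5·0.403455+1/4·(-9.355376)≈-2.419535
n=13: y≈-2.419535, sp=-1, e=sp−y≈1.419535; I≈-2.804418, D=e−e_prev≈2.822990; u=2·1.419535+5/4·(-2.804418)+1/2·2.822990≈0.745043; next y=-1/5·(-2.419535)+1/4·0.745043≈0.670168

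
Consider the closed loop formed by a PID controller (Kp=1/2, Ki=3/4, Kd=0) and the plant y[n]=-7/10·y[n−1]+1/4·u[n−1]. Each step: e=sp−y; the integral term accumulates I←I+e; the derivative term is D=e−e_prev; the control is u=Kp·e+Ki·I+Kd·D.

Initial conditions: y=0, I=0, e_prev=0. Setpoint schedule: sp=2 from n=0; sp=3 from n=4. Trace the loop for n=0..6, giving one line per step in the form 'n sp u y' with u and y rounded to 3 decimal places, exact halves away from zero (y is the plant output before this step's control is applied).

(exact arithmetic carried between steps; '≈' marks a value shown rounded to 6 d.p. or computed from one; I and e_prev carry over from the previous line; the table rounds u and y to 3 d.p., halves away from zero)
n=0: y=0, sp=2, e=sp−y=2; I=2, D=e−e_prev=2; u=1/2·2+3/4·2+0·2=2.5; next y=-7/10·0+1/4·2.5=0.625
n=1: y=0.625, sp=2, e=sp−y=1.375; I=3.375, D=e−e_prev=-0.625; u=1/2·1.375+3/4·3.375+0·(-0.625)=3.21875; next y=-7/10·0.625+1/4·3.21875≈0.367188
n=2: y≈0.367188, sp=2, e=sp−y≈1.632813; I≈5.007813, D=e−e_prev≈0.257813; u=1/2·1.632813+3/4·5.007813+0·0.257813≈4.572266; next y=-7/10·0.367188+1/4·4.572266≈0.886035
n=3: y≈0.886035, sp=2, e=sp−y≈1.113965; I≈6.121777, D=e−e_prev≈-0.518848; u=1/2·1.113965+3/4·6.121777+0·(-0.518848)≈5.148315; next y=-7/10·0.886035+1/4·5.148315≈0.666854
n=4: y≈0.666854, sp=3, e=sp−y≈2.333146; I≈8.454923, D=e−e_prev≈1.219181; u=1/2·2.333146+3/4·8.454923+0·1.219181≈7.507765; next y=-7/10·0.666854+1/4·7.507765≈1.410143
n=5: y≈1.410143, sp=3, e=sp−y≈1.589857; I≈10.044780, D=e−e_prev≈-0.743289; u=1/2·1.589857+3/4·10.044780+0·(-0.743289)≈8.328513; next y=-7/10·1.410143+1/4·8.328513≈1.095028
n=6: y≈1.095028, sp=3, e=sp−y≈1.904972; I≈11.949752, D=e−e_prev≈0.315115; u=1/2·1.904972+3/4·11.949752+0·0.315115≈9.914800; next y=-7/10·1.095028+1/4·9.914800≈1.712180

0 2 2.500 0.000
1 2 3.219 0.625
2 2 4.572 0.367
3 2 5.148 0.886
4 3 7.508 0.667
5 3 8.329 1.410
6 3 9.915 1.095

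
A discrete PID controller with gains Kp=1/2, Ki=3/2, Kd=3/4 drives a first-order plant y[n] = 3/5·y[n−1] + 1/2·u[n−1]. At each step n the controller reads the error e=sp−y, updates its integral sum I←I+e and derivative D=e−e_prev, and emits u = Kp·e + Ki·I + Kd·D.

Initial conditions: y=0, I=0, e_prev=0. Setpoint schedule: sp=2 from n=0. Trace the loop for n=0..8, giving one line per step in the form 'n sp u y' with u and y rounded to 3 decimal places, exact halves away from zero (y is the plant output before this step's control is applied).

(exact arithmetic carried between steps; '≈' marks a value shown rounded to 6 d.p. or computed from one; I and e_prev carry over from the previous line; the table rounds u and y to 3 d.p., halves away from zero)
n=0: y=0, sp=2, e=sp−y=2; I=2, D=e−e_prev=2; u=1/2·2+3/2·2+3/4·2=5.5; next y=3/5·0+1/2·5.5=2.75
n=1: y=2.75, sp=2, e=sp−y=-0.75; I=1.25, D=e−e_prev=-2.75; u=1/2·(-0.75)+3/2·1.25+3/4·(-2.75)=-0.5625; next y=3/5·2.75+1/2·(-0.5625)=1.36875
n=2: y=1.36875, sp=2, e=sp−y=0.63125; I=1.88125, D=e−e_prev=1.38125; u=1/2·0.63125+3/2·1.88125+3/4·1.38125≈4.173438; next y=3/5·1.36875+1/2·4.173438≈2.907969
n=3: y≈2.907969, sp=2, e=sp−y≈-0.907969; I≈0.973281, D=e−e_prev≈-1.539219; u=1/2·(-0.907969)+3/2·0.973281+3/4·(-1.539219)≈-0.148477; next y=3/5·2.907969+1/2·(-0.148477)≈1.670543
n=4: y≈1.670543, sp=2, e=sp−y≈0.329457; I≈1.302738, D=e−e_prev≈1.237426; u=1/2·0.329457+3/2·1.302738+3/4·1.237426≈3.046905; next y=3/5·1.670543+1/2·3.046905≈2.525778
n=5: y≈2.525778, sp=2, e=sp−y≈-0.525778; I≈0.776960, D=e−e_prev≈-0.855235; u=1/2·(-0.525778)+3/2·0.776960+3/4·(-0.855235)≈0.261124; next y=3/5·2.525778+1/2·0.261124≈1.646029
n=6: y≈1.646029, sp=2, e=sp−y≈0.353971; I≈1.130931, D=e−e_prev≈0.879749; u=1/2·0.353971+3/2·1.130931+3/4·0.879749≈2.533194; next y=3/5·1.646029+1/2·2.533194≈2.254214
n=7: y≈2.254214, sp=2, e=sp−y≈-0.254214; I≈0.876717, D=e−e_prev≈-0.608185; u=1/2·(-0.254214)+3/2·0.876717+3/4·(-0.608185)≈0.731829; next y=3/5·2.254214+1/2·0.731829≈1.718443
n=8: y≈1.718443, sp=2, e=sp−y≈0.281557; I≈1.158274, D=e−e_prev≈0.535771; u=1/2·0.281557+3/2·1.158274+3/4·0.535771≈2.280017; next y=3/5·1.718443+1/2·2.280017≈2.171074

0 2 5.500 0.000
1 2 -0.563 2.750
2 2 4.173 1.369
3 2 -0.148 2.908
4 2 3.047 1.671
5 2 0.261 2.526
6 2 2.533 1.646
7 2 0.732 2.254
8 2 2.280 1.718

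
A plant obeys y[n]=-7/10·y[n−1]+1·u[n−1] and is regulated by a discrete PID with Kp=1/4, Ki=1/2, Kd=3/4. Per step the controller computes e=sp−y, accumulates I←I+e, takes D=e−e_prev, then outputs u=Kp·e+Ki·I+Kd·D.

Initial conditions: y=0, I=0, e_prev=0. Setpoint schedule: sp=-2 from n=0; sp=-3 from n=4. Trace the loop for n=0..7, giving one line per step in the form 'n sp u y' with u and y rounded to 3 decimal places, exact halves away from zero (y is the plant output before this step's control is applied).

(exact arithmetic carried between steps; '≈' marks a value shown rounded to 6 d.p. or computed from one; I and e_prev carry over from the previous line; the table rounds u and y to 3 d.p., halves away from zero)
n=0: y=0, sp=-2, e=sp−y=-2; I=-2, D=e−e_prev=-2; u=1/4·(-2)+1/2·(-2)+3/4·(-2)=-3; next y=-7/10·0+1·(-3)=-3
n=1: y=-3, sp=-2, e=sp−y=1; I=-1, D=e−e_prev=3; u=1/4·1+1/2·(-1)+3/4·3=2; next y=-7/10·(-3)+1·2=4.1
n=2: y=4.1, sp=-2, e=sp−y=-6.1; I=-7.1, D=e−e_prev=-7.1; u=1/4·(-6.1)+1/2·(-7.1)+3/4·(-7.1)=-10.4; next y=-7/10·4.1+1·(-10.4)=-13.27
n=3: y=-13.27, sp=-2, e=sp−y=11.27; I=4.17, D=e−e_prev=17.37; u=1/4·11.27+1/2·4.17+3/4·17.37=17.93; next y=-7/10·(-13.27)+1·17.93=27.219
n=4: y=27.219, sp=-3, e=sp−y=-30.219; I=-26.049, D=e−e_prev=-41.489; u=1/4·(-30.219)+1/2·(-26.049)+3/4·(-41.489)=-51.696; next y=-7/10·27.219+1·(-51.696)=-70.7493
n=5: y=-70.7493, sp=-3, e=sp−y=67.7493; I=41.7003, D=e−e_prev=97.9683; u=1/4·67.7493+1/2·41.7003+3/4·97.9683=111.2637; next y=-7/10·(-70.7493)+1·111.2637=160.78821
n=6: y=160.78821, sp=-3, e=sp−y=-163.78821; I=-122.08791, D=e−e_prev=-231.53751; u=1/4·(-163.78821)+1/2·(-122.08791)+3/4·(-231.53751)=-275.64414; next y=-7/10·160.78821+1·(-275.64414)=-388.195887
n=7: y=-388.195887, sp=-3, e=sp−y=385.195887; I=263.107977, D=e−e_prev=548.984097; u=1/4·385.195887+1/2·263.107977+3/4·548.984097=639.591033; next y=-7/10·(-388.195887)+1·639.591033≈911.328154

0 -2 -3.000 0.000
1 -2 2.000 -3.000
2 -2 -10.400 4.100
3 -2 17.930 -13.270
4 -3 -51.696 27.219
5 -3 111.264 -70.749
6 -3 -275.644 160.788
7 -3 639.591 -388.196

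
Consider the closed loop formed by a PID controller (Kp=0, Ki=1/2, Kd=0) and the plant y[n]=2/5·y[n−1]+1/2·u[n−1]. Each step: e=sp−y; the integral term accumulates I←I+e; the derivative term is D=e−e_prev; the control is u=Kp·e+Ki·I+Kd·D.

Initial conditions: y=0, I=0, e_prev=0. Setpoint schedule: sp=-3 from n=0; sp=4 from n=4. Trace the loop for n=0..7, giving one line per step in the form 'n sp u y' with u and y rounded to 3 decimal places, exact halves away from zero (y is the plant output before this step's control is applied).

(exact arithmetic carried between steps; '≈' marks a value shown rounded to 6 d.p. or computed from one; I and e_prev carry over from the previous line; the table rounds u and y to 3 d.p., halves away from zero)
n=0: y=0, sp=-3, e=sp−y=-3; I=-3, D=e−e_prev=-3; u=0·(-3)+1/2·(-3)+0·(-3)=-1.5; next y=2/5·0+1/2·(-1.5)=-0.75
n=1: y=-0.75, sp=-3, e=sp−y=-2.25; I=-5.25, D=e−e_prev=0.75; u=0·(-2.25)+1/2·(-5.25)+0·0.75=-2.625; next y=2/5·(-0.75)+1/2·(-2.625)=-1.6125
n=2: y=-1.6125, sp=-3, e=sp−y=-1.3875; I=-6.6375, D=e−e_prev=0.8625; u=0·(-1.3875)+1/2·(-6.6375)+0·0.8625=-3.31875; next y=2/5·(-1.6125)+1/2·(-3.31875)=-2.304375
n=3: y=-2.304375, sp=-3, e=sp−y=-0.695625; I=-7.333125, D=e−e_prev=0.691875; u=0·(-0.695625)+1/2·(-7.333125)+0·0.691875≈-3.666563; next y=2/5·(-2.304375)+1/2·(-3.666563)≈-2.755031
n=4: y≈-2.755031, sp=4, e=sp−y≈6.755031; I≈-0.578094, D=e−e_prev≈7.450656; u=0·6.755031+1/2·(-0.578094)+0·7.450656≈-0.289047; next y=2/5·(-2.755031)+1/2·(-0.289047)≈-1.246536
n=5: y≈-1.246536, sp=4, e=sp−y≈5.246536; I≈4.668442, D=e−e_prev≈-1.508495; u=0·5.246536+1/2·4.668442+0·(-1.508495)≈2.334221; next y=2/5·(-1.246536)+1/2·2.334221≈0.668496
n=6: y≈0.668496, sp=4, e=sp−y≈3.331504; I≈7.999946, D=e−e_prev≈-1.915032; u=0·3.331504+1/2·7.999946+0·(-1.915032)≈3.999973; next y=2/5·0.668496+1/2·3.999973≈2.267385
n=7: y≈2.267385, sp=4, e=sp−y≈1.732615; I≈9.732561, D=e−e_prev≈-1.598889; u=0·1.732615+1/2·9.732561+0·(-1.598889)≈4.866281; next y=2/5·2.267385+1/2·4.866281≈3.340094

0 -3 -1.500 0.000
1 -3 -2.625 -0.750
2 -3 -3.319 -1.613
3 -3 -3.667 -2.304
4 4 -0.289 -2.755
5 4 2.334 -1.247
6 4 4.000 0.668
7 4 4.866 2.267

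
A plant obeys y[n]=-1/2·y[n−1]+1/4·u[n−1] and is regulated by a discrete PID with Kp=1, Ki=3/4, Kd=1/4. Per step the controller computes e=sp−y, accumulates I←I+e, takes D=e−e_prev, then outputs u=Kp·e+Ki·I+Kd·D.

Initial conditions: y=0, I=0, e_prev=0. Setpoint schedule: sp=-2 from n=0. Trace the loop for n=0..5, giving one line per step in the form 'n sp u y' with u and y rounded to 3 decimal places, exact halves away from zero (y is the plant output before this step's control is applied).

0 -2 -4.000 0.000
1 -2 -3.000 -1.000
2 -2 -5.500 -0.250
3 -2 -4.625 -1.250
4 -2 -6.875 -0.531
5 -2 -5.953 -1.453

(exact arithmetic carried between steps; '≈' marks a value shown rounded to 6 d.p. or computed from one; I and e_prev carry over from the previous line; the table rounds u and y to 3 d.p., halves away from zero)
n=0: y=0, sp=-2, e=sp−y=-2; I=-2, D=e−e_prev=-2; u=1·(-2)+3/4·(-2)+1/4·(-2)=-4; next y=-1/2·0+1/4·(-4)=-1
n=1: y=-1, sp=-2, e=sp−y=-1; I=-3, D=e−e_prev=1; u=1·(-1)+3/4·(-3)+1/4·1=-3; next y=-1/2·(-1)+1/4·(-3)=-0.25
n=2: y=-0.25, sp=-2, e=sp−y=-1.75; I=-4.75, D=e−e_prev=-0.75; u=1·(-1.75)+3/4·(-4.75)+1/4·(-0.75)=-5.5; next y=-1/2·(-0.25)+1/4·(-5.5)=-1.25
n=3: y=-1.25, sp=-2, e=sp−y=-0.75; I=-5.5, D=e−e_prev=1; u=1·(-0.75)+3/4·(-5.5)+1/4·1=-4.625; next y=-1/2·(-1.25)+1/4·(-4.625)=-0.53125
n=4: y=-0.53125, sp=-2, e=sp−y=-1.46875; I=-6.96875, D=e−e_prev=-0.71875; u=1·(-1.46875)+3/4·(-6.96875)+1/4·(-0.71875)=-6.875; next y=-1/2·(-0.53125)+1/4·(-6.875)=-1.453125
n=5: y=-1.453125, sp=-2, e=sp−y=-0.546875; I=-7.515625, D=e−e_prev=0.921875; u=1·(-0.546875)+3/4·(-7.515625)+1/4·0.921875=-5.953125; next y=-1/2·(-1.453125)+1/4·(-5.953125)≈-0.761719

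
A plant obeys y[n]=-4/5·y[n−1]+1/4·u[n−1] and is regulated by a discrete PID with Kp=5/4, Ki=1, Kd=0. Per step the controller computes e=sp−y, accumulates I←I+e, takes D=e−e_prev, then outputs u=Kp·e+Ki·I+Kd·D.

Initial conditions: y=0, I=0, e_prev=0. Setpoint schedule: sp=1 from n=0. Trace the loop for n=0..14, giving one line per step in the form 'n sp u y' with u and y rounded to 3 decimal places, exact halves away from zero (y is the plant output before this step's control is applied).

(exact arithmetic carried between steps; '≈' marks a value shown rounded to 6 d.p. or computed from one; I and e_prev carry over from the previous line; the table rounds u and y to 3 d.p., halves away from zero)
n=0: y=0, sp=1, e=sp−y=1; I=1, D=e−e_prev=1; u=5/4·1+1·1+0·1=2.25; next y=-4/5·0+1/4·2.25=0.5625
n=1: y=0.5625, sp=1, e=sp−y=0.4375; I=1.4375, D=e−e_prev=-0.5625; u=5/4·0.4375+1·1.4375+0·(-0.5625)=1.984375; next y=-4/5·0.5625+1/4·1.984375≈0.046094
n=2: y≈0.046094, sp=1, e=sp−y≈0.953906; I≈2.391406, D=e−e_prev≈0.516406; u=5/4·0.953906+1·2.391406+0·0.516406≈3.583789; next y=-4/5·0.046094+1/4·3.583789≈0.859072
n=3: y≈0.859072, sp=1, e=sp−y≈0.140928; I≈2.532334, D=e−e_prev≈-0.812979; u=5/4·0.140928+1·2.532334+0·(-0.812979)≈2.708494; next y=-4/5·0.859072+1/4·2.708494≈-0.010134
n=4: y≈-0.010134, sp=1, e=sp−y≈1.010134; I≈3.542468, D=e−e_prev≈0.869207; u=5/4·1.010134+1·3.542468+0·0.869207≈4.805136; next y=-4/5·(-0.010134)+1/4·4.805136≈1.209392
n=5: y≈1.209392, sp=1, e=sp−y≈-0.209392; I≈3.333077, D=e−e_prev≈-1.219526; u=5/4·(-0.209392)+1·3.333077+0·(-1.219526)≈3.071337; next y=-4/5·1.209392+1/4·3.071337≈-0.199679
n=6: y≈-0.199679, sp=1, e=sp−y≈1.199679; I≈4.532756, D=e−e_prev≈1.409071; u=5/4·1.199679+1·4.532756+0·1.409071≈6.032354; next y=-4/5·(-0.199679)+1/4·6.032354≈1.667832
n=7: y≈1.667832, sp=1, e=sp−y≈-0.667832; I≈3.864924, D=e−e_prev≈-1.867511; u=5/4·(-0.667832)+1·3.864924+0·(-1.867511)≈3.030134; next y=-4/5·1.667832+1/4·3.030134≈-0.576732
n=8: y≈-0.576732, sp=1, e=sp−y≈1.576732; I≈5.441656, D=e−e_prev≈2.244564; u=5/4·1.576732+1·5.441656+0·2.244564≈7.412571; next y=-4/5·(-0.576732)+1/4·7.412571≈2.314528
n=9: y≈2.314528, sp=1, e=sp−y≈-1.314528; I≈4.127128, D=e−e_prev≈-2.891260; u=5/4·(-1.314528)+1·4.127128+0·(-2.891260)≈2.483967; next y=-4/5·2.314528+1/4·2.483967≈-1.230631
n=10: y≈-1.230631, sp=1, e=sp−y≈2.230631; I≈6.357758, D=e−e_prev≈3.545159; u=5/4·2.230631+1·6.357758+0·3.545159≈9.146047; next y=-4/5·(-1.230631)+1/4·9.146047≈3.271016
n=11: y≈3.271016, sp=1, e=sp−y≈-2.271016; I≈4.086742, D=e−e_prev≈-4.501647; u=5/4·(-2.271016)+1·4.086742+0·(-4.501647)≈1.247972; next y=-4/5·3.271016+1/4·1.247972≈-2.304820
n=12: y≈-2.304820, sp=1, e=sp−y≈3.304820; I≈7.391562, D=e−e_prev≈5.575836; u=5/4·3.304820+1·7.391562+0·5.575836≈11.522587; next y=-4/5·(-2.304820)+1/4·11.522587≈4.724503
n=13: y≈4.724503, sp=1, e=sp−y≈-3.724503; I≈3.667059, D=e−e_prev≈-7.029323; u=5/4·(-3.724503)+1·3.667059+0·(-7.029323)≈-0.988569; next y=-4/5·4.724503+1/4·(-0.988569)≈-4.026745
n=14: y≈-4.026745, sp=1, e=sp−y≈5.026745; I≈8.693804, D=e−e_prev≈8.751247; u=5/4·5.026745+1·8.693804+0·8.751247≈14.977235; next y=-4/5·(-4.026745)+1/4·14.977235≈6.965704

0 1 2.250 0.000
1 1 1.984 0.563
2 1 3.584 0.046
3 1 2.708 0.859
4 1 4.805 -0.010
5 1 3.071 1.209
6 1 6.032 -0.200
7 1 3.030 1.668
8 1 7.413 -0.577
9 1 2.484 2.315
10 1 9.146 -1.231
11 1 1.248 3.271
12 1 11.523 -2.305
13 1 -0.989 4.725
14 1 14.977 -4.027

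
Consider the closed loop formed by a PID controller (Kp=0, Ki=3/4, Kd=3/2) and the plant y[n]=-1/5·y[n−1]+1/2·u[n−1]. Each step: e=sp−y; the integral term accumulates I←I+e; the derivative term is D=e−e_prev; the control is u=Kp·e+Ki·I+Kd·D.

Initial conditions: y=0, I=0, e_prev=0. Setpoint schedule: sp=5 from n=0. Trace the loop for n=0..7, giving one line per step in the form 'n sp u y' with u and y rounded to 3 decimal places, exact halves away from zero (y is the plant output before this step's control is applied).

(exact arithmetic carried between steps; '≈' marks a value shown rounded to 6 d.p. or computed from one; I and e_prev carry over from the previous line; the table rounds u and y to 3 d.p., halves away from zero)
n=0: y=0, sp=5, e=sp−y=5; I=5, D=e−e_prev=5; u=0·5+3/4·5+3/2·5=11.25; next y=-1/5·0+1/2·11.25=5.625
n=1: y=5.625, sp=5, e=sp−y=-0.625; I=4.375, D=e−e_prev=-5.625; u=0·(-0.625)+3/4·4.375+3/2·(-5.625)=-5.15625; next y=-1/5·5.625+1/2·(-5.15625)=-3.703125
n=2: y=-3.703125, sp=5, e=sp−y=8.703125; I=13.078125, D=e−e_prev=9.328125; u=0·8.703125+3/4·13.078125+3/2·9.328125≈23.800781; next y=-1/5·(-3.703125)+1/2·23.800781≈12.641016
n=3: y≈12.641016, sp=5, e=sp−y≈-7.641016; I≈5.437109, D=e−e_prev≈-16.344141; u=0·(-7.641016)+3/4·5.437109+3/2·(-16.344141)≈-20.438379; next y=-1/5·12.641016+1/2·(-20.438379)≈-12.747393
n=4: y≈-12.747393, sp=5, e=sp−y≈17.747393; I≈23.184502, D=e−e_prev≈25.388408; u=0·17.747393+3/4·23.184502+3/2·25.388408≈55.470989; next y=-1/5·(-12.747393)+1/2·55.470989≈30.284973
n=5: y≈30.284973, sp=5, e=sp−y≈-25.284973; I≈-2.100471, D=e−e_prev≈-43.032365; u=0·(-25.284973)+3/4·(-2.100471)+3/2·(-43.032365)≈-66.123901; next y=-1/5·30.284973+1/2·(-66.123901)≈-39.118945
n=6: y≈-39.118945, sp=5, e=sp−y≈44.118945; I≈42.018474, D=e−e_prev≈69.403918; u=0·44.118945+3/4·42.018474+3/2·69.403918≈135.619733; next y=-1/5·(-39.118945)+1/2·135.619733≈75.633656
n=7: y≈75.633656, sp=5, e=sp−y≈-70.633656; I≈-28.615181, D=e−e_prev≈-114.752601; u=0·(-70.633656)+3/4·(-28.615181)+3/2·(-114.752601)≈-193.590287; next y=-1/5·75.633656+1/2·(-193.590287)≈-111.921875

0 5 11.250 0.000
1 5 -5.156 5.625
2 5 23.801 -3.703
3 5 -20.438 12.641
4 5 55.471 -12.747
5 5 -66.124 30.285
6 5 135.620 -39.119
7 5 -193.590 75.634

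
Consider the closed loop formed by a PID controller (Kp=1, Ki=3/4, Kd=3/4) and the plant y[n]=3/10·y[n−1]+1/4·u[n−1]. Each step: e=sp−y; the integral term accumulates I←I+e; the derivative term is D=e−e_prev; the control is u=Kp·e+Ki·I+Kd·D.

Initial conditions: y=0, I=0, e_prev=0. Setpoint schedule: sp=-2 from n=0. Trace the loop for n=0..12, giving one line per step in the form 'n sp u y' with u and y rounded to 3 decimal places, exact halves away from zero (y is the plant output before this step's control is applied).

0 -2 -5.000 0.000
1 -2 -1.875 -1.250
2 -2 -4.391 -0.844
3 -2 -3.686 -1.351
4 -2 -4.613 -1.327
5 -2 -4.538 -1.551
6 -2 -4.922 -1.600
7 -2 -4.982 -1.710
8 -2 -5.162 -1.759
9 -2 -5.230 -1.818
10 -2 -5.324 -1.853
11 -2 -5.376 -1.887
12 -2 -5.428 -1.910

(exact arithmetic carried between steps; '≈' marks a value shown rounded to 6 d.p. or computed from one; I and e_prev carry over from the previous line; the table rounds u and y to 3 d.p., halves away from zero)
n=0: y=0, sp=-2, e=sp−y=-2; I=-2, D=e−e_prev=-2; u=1·(-2)+3/4·(-2)+3/4·(-2)=-5; next y=3/10·0+1/4·(-5)=-1.25
n=1: y=-1.25, sp=-2, e=sp−y=-0.75; I=-2.75, D=e−e_prev=1.25; u=1·(-0.75)+3/4·(-2.75)+3/4·1.25=-1.875; next y=3/10·(-1.25)+1/4·(-1.875)=-0.84375
n=2: y=-0.84375, sp=-2, e=sp−y=-1.15625; I=-3.90625, D=e−e_prev=-0.40625; u=1·(-1.15625)+3/4·(-3.90625)+3/4·(-0.40625)=-4.390625; next y=3/10·(-0.84375)+1/4·(-4.390625)≈-1.350781
n=3: y≈-1.350781, sp=-2, e=sp−y≈-0.649219; I≈-4.555469, D=e−e_prev≈0.507031; u=1·(-0.649219)+3/4·(-4.555469)+3/4·0.507031≈-3.685547; next y=3/10·(-1.350781)+1/4·(-3.685547)≈-1.326621
n=4: y≈-1.326621, sp=-2, e=sp−y≈-0.673379; I≈-5.228848, D=e−e_prev≈-0.024160; u=1·(-0.673379)+3/4·(-5.228848)+3/4·(-0.024160)≈-4.613135; next y=3/10·(-1.326621)+1/4·(-4.613135)≈-1.551270
n=5: y≈-1.551270, sp=-2, e=sp−y≈-0.448730; I≈-5.677578, D=e−e_prev≈0.224649; u=1·(-0.448730)+3/4·(-5.677578)+3/4·0.224649≈-4.538427; next y=3/10·(-1.551270)+1/4·(-4.538427)≈-1.599988
n=6: y≈-1.599988, sp=-2, e=sp−y≈-0.400012; I≈-6.077590, D=e−e_prev≈0.048718; u=1·(-0.400012)+3/4·(-6.077590)+3/4·0.048718≈-4.921667; next y=3/10·(-1.599988)+1/4·(-4.921667)≈-1.710413
n=7: y≈-1.710413, sp=-2, e=sp−y≈-0.289587; I≈-6.367177, D=e−e_prev≈0.110425; u=1·(-0.289587)+3/4·(-6.367177)+3/4·0.110425≈-4.982151; next y=3/10·(-1.710413)+1/4·(-4.982151)≈-1.758662
n=8: y≈-1.758662, sp=-2, e=sp−y≈-0.241338; I≈-6.608515, D=e−e_prev≈0.048249; u=1·(-0.241338)+3/4·(-6.608515)+3/4·0.048249≈-5.161539; next y=3/10·(-1.758662)+1/4·(-5.161539)≈-1.817983
n=9: y≈-1.817983, sp=-2, e=sp−y≈-0.182017; I≈-6.790532, D=e−e_prev≈0.059322; u=1·(-0.182017)+3/4·(-6.790532)+3/4·0.059322≈-5.230425; next y=3/10·(-1.817983)+1/4·(-5.230425)≈-1.853001
n=10: y≈-1.853001, sp=-2, e=sp−y≈-0.146999; I≈-6.937531, D=e−e_prev≈0.035018; u=1·(-0.146999)+3/4·(-6.937531)+3/4·0.035018≈-5.323884; next y=3/10·(-1.853001)+1/4·(-5.323884)≈-1.886871
n=11: y≈-1.886871, sp=-2, e=sp−y≈-0.113129; I≈-7.050660, D=e−e_prev≈0.033870; u=1·(-0.113129)+3/4·(-7.050660)+3/4·0.033870≈-5.375721; next y=3/10·(-1.886871)+1/4·(-5.375721)≈-1.909992
n=12: y≈-1.909992, sp=-2, e=sp−y≈-0.090008; I≈-7.140668, D=e−e_prev≈0.023120; u=1·(-0.090008)+3/4·(-7.140668)+3/4·0.023120≈-5.428169; next y=3/10·(-1.909992)+1/4·(-5.428169)≈-1.930040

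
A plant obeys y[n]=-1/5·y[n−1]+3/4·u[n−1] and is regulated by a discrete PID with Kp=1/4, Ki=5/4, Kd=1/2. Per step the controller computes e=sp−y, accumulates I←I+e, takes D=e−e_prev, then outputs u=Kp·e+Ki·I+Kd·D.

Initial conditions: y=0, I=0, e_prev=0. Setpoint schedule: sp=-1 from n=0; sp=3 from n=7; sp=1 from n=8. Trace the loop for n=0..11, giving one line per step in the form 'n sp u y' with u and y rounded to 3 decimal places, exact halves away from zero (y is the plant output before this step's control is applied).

(exact arithmetic carried between steps; '≈' marks a value shown rounded to 6 d.p. or computed from one; I and e_prev carry over from the previous line; the table rounds u and y to 3 d.p., halves away from zero)
n=0: y=0, sp=-1, e=sp−y=-1; I=-1, D=e−e_prev=-1; u=1/4·(-1)+5/4·(-1)+1/2·(-1)=-2; next y=-1/5·0+3/4·(-2)=-1.5
n=1: y=-1.5, sp=-1, e=sp−y=0.5; I=-0.5, D=e−e_prev=1.5; u=1/4·0.5+5/4·(-0.5)+1/2·1.5=0.25; next y=-1/5·(-1.5)+3/4·0.25=0.4875
n=2: y=0.4875, sp=-1, e=sp−y=-1.4875; I=-1.9875, D=e−e_prev=-1.9875; u=1/4·(-1.4875)+5/4·(-1.9875)+1/2·(-1.9875)=-3.85; next y=-1/5·0.4875+3/4·(-3.85)=-2.985
n=3: y=-2.985, sp=-1, e=sp−y=1.985; I=-0.0025, D=e−e_prev=3.4725; u=1/4·1.985+5/4·(-0.0025)+1/2·3.4725=2.229375; next y=-1/5·(-2.985)+3/4·2.229375≈2.269031
n=4: y≈2.269031, sp=-1, e=sp−y≈-3.269031; I≈-3.271531, D=e−e_prev≈-5.254031; u=1/4·(-3.269031)+5/4·(-3.271531)+1/2·(-5.254031)≈-7.533688; next y=-1/5·2.269031+3/4·(-7.533688)≈-6.104072
n=5: y≈-6.104072, sp=-1, e=sp−y≈5.104072; I≈1.832541, D=e−e_prev≈8.373103; u=1/4·5.104072+5/4·1.832541+1/2·8.373103≈7.753245; next y=-1/5·(-6.104072)+3/4·7.753245≈7.035748
n=6: y≈7.035748, sp=-1, e=sp−y≈-8.035748; I≈-6.203208, D=e−e_prev≈-13.139820; u=1/4·(-8.035748)+5/4·(-6.203208)+1/2·(-13.139820)≈-16.332857; next y=-1/5·7.035748+3/4·(-16.332857)≈-13.656792
n=7: y≈-13.656792, sp=3, e=sp−y≈16.656792; I≈10.453585, D=e−e_prev≈24.692541; u=1/4·16.656792+5/4·10.453585+1/2·24.692541≈29.577449; next y=-1/5·(-13.656792)+3/4·29.577449≈24.914445
n=8: y≈24.914445, sp=1, e=sp−y≈-23.914445; I≈-13.460861, D=e−e_prev≈-40.571238; u=1/4·(-23.914445)+5/4·(-13.460861)+1/2·(-40.571238)≈-43.090306; next y=-1/5·24.914445+3/4·(-43.090306)≈-37.300619
n=9: y≈-37.300619, sp=1, e=sp−y≈38.300619; I≈24.839758, D=e−e_prev≈62.215064; u=1/4·38.300619+5/4·24.839758+1/2·62.215064≈71.732384; next y=-1/5·(-37.300619)+3/4·71.732384≈61.259412
n=10: y≈61.259412, sp=1, e=sp−y≈-60.259412; I≈-35.419654, D=e−e_prev≈-98.560030; u=1/4·(-60.259412)+5/4·(-35.419654)+1/2·(-98.560030)≈-108.619435; next y=-1/5·61.259412+3/4·(-108.619435)≈-93.716459
n=11: y≈-93.716459, sp=1, e=sp−y≈94.716459; I≈59.296805, D=e−e_prev≈154.975871; u=1/4·94.716459+5/4·59.296805+1/2·154.975871≈175.288056; next y=-1/5·(-93.716459)+3/4·175.288056≈150.209334

0 -1 -2.000 0.000
1 -1 0.250 -1.500
2 -1 -3.850 0.488
3 -1 2.229 -2.985
4 -1 -7.534 2.269
5 -1 7.753 -6.104
6 -1 -16.333 7.036
7 3 29.577 -13.657
8 1 -43.090 24.914
9 1 71.732 -37.301
10 1 -108.619 61.259
11 1 175.288 -93.716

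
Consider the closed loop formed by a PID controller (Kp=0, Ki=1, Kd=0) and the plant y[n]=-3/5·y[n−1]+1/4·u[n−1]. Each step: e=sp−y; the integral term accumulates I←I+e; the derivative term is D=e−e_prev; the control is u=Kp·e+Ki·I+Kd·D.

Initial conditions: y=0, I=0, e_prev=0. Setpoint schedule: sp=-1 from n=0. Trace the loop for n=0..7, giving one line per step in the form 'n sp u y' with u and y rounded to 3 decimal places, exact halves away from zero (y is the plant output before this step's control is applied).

0 -1 -1.000 0.000
1 -1 -1.750 -0.250
2 -1 -2.463 -0.288
3 -1 -3.019 -0.443
4 -1 -3.530 -0.489
5 -1 -3.941 -0.589
6 -1 -4.309 -0.632
7 -1 -4.611 -0.698

(exact arithmetic carried between steps; '≈' marks a value shown rounded to 6 d.p. or computed from one; I and e_prev carry over from the previous line; the table rounds u and y to 3 d.p., halves away from zero)
n=0: y=0, sp=-1, e=sp−y=-1; I=-1, D=e−e_prev=-1; u=0·(-1)+1·(-1)+0·(-1)=-1; next y=-3/5·0+1/4·(-1)=-0.25
n=1: y=-0.25, sp=-1, e=sp−y=-0.75; I=-1.75, D=e−e_prev=0.25; u=0·(-0.75)+1·(-1.75)+0·0.25=-1.75; next y=-3/5·(-0.25)+1/4·(-1.75)=-0.2875
n=2: y=-0.2875, sp=-1, e=sp−y=-0.7125; I=-2.4625, D=e−e_prev=0.0375; u=0·(-0.7125)+1·(-2.4625)+0·0.0375=-2.4625; next y=-3/5·(-0.2875)+1/4·(-2.4625)=-0.443125
n=3: y=-0.443125, sp=-1, e=sp−y=-0.556875; I=-3.019375, D=e−e_prev=0.155625; u=0·(-0.556875)+1·(-3.019375)+0·0.155625=-3.019375; next y=-3/5·(-0.443125)+1/4·(-3.019375)≈-0.488969
n=4: y≈-0.488969, sp=-1, e=sp−y≈-0.511031; I≈-3.530406, D=e−e_prev≈0.045844; u=0·(-0.511031)+1·(-3.530406)+0·0.045844≈-3.530406; next y=-3/5·(-0.488969)+1/4·(-3.530406)≈-0.589220
n=5: y≈-0.589220, sp=-1, e=sp−y≈-0.410780; I≈-3.941186, D=e−e_prev≈0.100252; u=0·(-0.410780)+1·(-3.941186)+0·0.100252≈-3.941186; next y=-3/5·(-0.589220)+1/4·(-3.941186)≈-0.631764
n=6: y≈-0.631764, sp=-1, e=sp−y≈-0.368236; I≈-4.309422, D=e−e_prev≈0.042544; u=0·(-0.368236)+1·(-4.309422)+0·0.042544≈-4.309422; next y=-3/5·(-0.631764)+1/4·(-4.309422)≈-0.698297
n=7: y≈-0.698297, sp=-1, e=sp−y≈-0.301703; I≈-4.611125, D=e−e_prev≈0.066533; u=0·(-0.301703)+1·(-4.611125)+0·0.066533≈-4.611125; next y=-3/5·(-0.698297)+1/4·(-4.611125)≈-0.733803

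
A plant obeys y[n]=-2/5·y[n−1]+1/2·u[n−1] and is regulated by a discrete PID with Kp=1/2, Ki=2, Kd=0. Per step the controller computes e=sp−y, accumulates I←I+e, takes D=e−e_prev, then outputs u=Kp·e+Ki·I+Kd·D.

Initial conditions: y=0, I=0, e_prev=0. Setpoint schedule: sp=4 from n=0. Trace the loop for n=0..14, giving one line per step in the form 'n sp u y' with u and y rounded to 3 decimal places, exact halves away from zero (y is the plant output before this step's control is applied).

0 4 10.000 0.000
1 4 5.500 5.000
2 4 14.125 0.750
3 4 5.594 6.763
4 4 16.745 0.092
5 4 3.951 8.336
6 4 19.516 -1.359
7 4 1.083 10.301
8 4 23.181 -3.579
9 4 -3.164 13.022
10 4 28.324 -6.791
11 4 -9.267 16.879
12 4 35.635 -11.385
13 4 -17.986 22.371
14 4 46.054 -17.942

(exact arithmetic carried between steps; '≈' marks a value shown rounded to 6 d.p. or computed from one; I and e_prev carry over from the previous line; the table rounds u and y to 3 d.p., halves away from zero)
n=0: y=0, sp=4, e=sp−y=4; I=4, D=e−e_prev=4; u=1/2·4+2·4+0·4=10; next y=-2/5·0+1/2·10=5
n=1: y=5, sp=4, e=sp−y=-1; I=3, D=e−e_prev=-5; u=1/2·(-1)+2·3+0·(-5)=5.5; next y=-2/5·5+1/2·5.5=0.75
n=2: y=0.75, sp=4, e=sp−y=3.25; I=6.25, D=e−e_prev=4.25; u=1/2·3.25+2·6.25+0·4.25=14.125; next y=-2/5·0.75+1/2·14.125=6.7625
n=3: y=6.7625, sp=4, e=sp−y=-2.7625; I=3.4875, D=e−e_prev=-6.0125; u=1/2·(-2.7625)+2·3.4875+0·(-6.0125)=5.59375; next y=-2/5·6.7625+1/2·5.59375=0.091875
n=4: y=0.091875, sp=4, e=sp−y=3.908125; I=7.395625, D=e−e_prev=6.670625; u=1/2·3.908125+2·7.395625+0·6.670625≈16.745313; next y=-2/5·0.091875+1/2·16.745313≈8.335906
n=5: y≈8.335906, sp=4, e=sp−y≈-4.335906; I≈3.059719, D=e−e_prev≈-8.244031; u=1/2·(-4.335906)+2·3.059719+0·(-8.244031)≈3.951484; next y=-2/5·8.335906+1/2·3.951484≈-1.358620
n=6: y≈-1.358620, sp=4, e=sp−y≈5.358620; I≈8.418339, D=e−e_prev≈9.694527; u=1/2·5.358620+2·8.418339+0·9.694527≈19.515988; next y=-2/5·(-1.358620)+1/2·19.515988≈10.301442
n=7: y≈10.301442, sp=4, e=sp−y≈-6.301442; I≈2.116897, D=e−e_prev≈-11.660063; u=1/2·(-6.301442)+2·2.116897+0·(-11.660063)≈1.083072; next y=-2/5·10.301442+1/2·1.083072≈-3.579041
n=8: y≈-3.579041, sp=4, e=sp−y≈7.579041; I≈9.695937, D=e−e_prev≈13.880483; u=1/2·7.579041+2·9.695937+0·13.880483≈23.181395; next y=-2/5·(-3.579041)+1/2·23.181395≈13.022314
n=9: y≈13.022314, sp=4, e=sp−y≈-9.022314; I≈0.673624, D=e−e_prev≈-16.601355; u=1/2·(-9.022314)+2·0.673624+0·(-16.601355)≈-3.163910; next y=-2/5·13.022314+1/2·(-3.163910)≈-6.790880
n=10: y≈-6.790880, sp=4, e=sp−y≈10.790880; I≈11.464504, D=e−e_prev≈19.813194; u=1/2·10.790880+2·11.464504+0·19.813194≈28.324448; next y=-2/5·(-6.790880)+1/2·28.324448≈16.878576
n=11: y≈16.878576, sp=4, e=sp−y≈-12.878576; I≈-1.414072, D=e−e_prev≈-23.669457; u=1/2·(-12.878576)+2·(-1.414072)+0·(-23.669457)≈-9.267433; next y=-2/5·16.878576+1/2·(-9.267433)≈-11.385147
n=12: y≈-11.385147, sp=4, e=sp−y≈15.385147; I≈13.971075, D=e−e_prev≈28.263723; u=1/2·15.385147+2·13.971075+0·28.263723≈35.634723; next y=-2/5·(-11.385147)+1/2·35.634723≈22.371420
n=13: y≈22.371420, sp=4, e=sp−y≈-18.371420; I≈-4.400346, D=e−e_prev≈-33.756567; u=1/2·(-18.371420)+2·(-4.400346)+0·(-33.756567)≈-17.986401; next y=-2/5·22.371420+1/2·(-17.986401)≈-17.941769
n=14: y≈-17.941769, sp=4, e=sp−y≈21.941769; I≈17.541423, D=e−e_prev≈40.313189; u=1/2·21.941769+2·17.541423+0·40.313189≈46.053730; next y=-2/5·(-17.941769)+1/2·46.053730≈30.203573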